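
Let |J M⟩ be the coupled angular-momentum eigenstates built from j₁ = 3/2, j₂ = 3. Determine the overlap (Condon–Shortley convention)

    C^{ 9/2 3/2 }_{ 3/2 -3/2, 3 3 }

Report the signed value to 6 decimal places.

+√(1/84) ≈ +0.109109

triangle: 0!·3!·6!/10! = 4320/3628800
(j±m)!: 0!·3!·6!·0!·6!·3! = 18662400
prefactor² = (2J+1)·Δ·N² = 1555200/7
  k=0: +1/(0!·0!·3!·6!·0!·0!) = 1/4320
Σ = 1/4320  ⇒  CG² = 1555200/7·1/4320² = 1/84
CG = +√(1/84) = +0.109109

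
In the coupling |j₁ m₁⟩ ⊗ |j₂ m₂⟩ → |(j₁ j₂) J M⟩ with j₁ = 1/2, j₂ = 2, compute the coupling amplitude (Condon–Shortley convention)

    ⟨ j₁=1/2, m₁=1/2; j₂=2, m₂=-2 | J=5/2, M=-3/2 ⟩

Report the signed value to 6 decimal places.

j₁+j₂−J=0  J+j₁−j₂=1  J−j₁+j₂=4  j₁+j₂+J+1=6
(j₁±m₁, j₂±m₂, J±M) = (1,0,0,4,1,4)
P² = 576/5
sum k=0..0:
  [0] +1/24 = 1/24
S = 1/24
C² = P²·S² = 1/5 ; C = +0.447214

+√(1/5) = +0.447214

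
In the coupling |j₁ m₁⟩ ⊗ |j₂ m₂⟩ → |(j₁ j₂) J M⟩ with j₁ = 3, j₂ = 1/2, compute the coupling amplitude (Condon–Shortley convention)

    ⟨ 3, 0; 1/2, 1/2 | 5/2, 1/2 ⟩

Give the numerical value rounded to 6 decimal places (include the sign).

triangle: 1!*5!*0!/7! = 120/5040
(j±m)!: 3!*3!*1!*0!*3!*2! = 432
prefactor² = (2J+1)*Δ*N² = 432/7
  k=1: −1/(1!*0!*2!*0!*3!*0!) = -1/12
Σ = -1/12  ⇒  CG² = 432/7*(-1/12)² = 3/7
CG = −√(3/7) = -0.654654

-0.654654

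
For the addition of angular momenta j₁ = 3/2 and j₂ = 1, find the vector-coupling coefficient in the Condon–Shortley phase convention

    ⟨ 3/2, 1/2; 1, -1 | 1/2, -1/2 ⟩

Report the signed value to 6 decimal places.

+√(1/6) = +0.408248

√[2·2!1!0!/4! · 2!1!0!2!0!1!] = √(2/3)
  +(−1)^0/∏(0,2,1,0,0,0)! = 1/2  (running 1/2)
⟨..|..⟩ = √(2/3)·(1/2) = +0.408248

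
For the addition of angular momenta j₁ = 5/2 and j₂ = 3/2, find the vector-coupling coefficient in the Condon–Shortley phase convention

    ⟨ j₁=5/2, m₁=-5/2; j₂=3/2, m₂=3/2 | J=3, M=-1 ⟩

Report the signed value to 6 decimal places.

-0.353553

√[7·1!4!2!/8! · 0!5!3!0!2!4!] = √(288)
  +(−1)^1/∏(1,0,4,2,0,0)! = -1/48  (running -1/48)
⟨..|..⟩ = √(288)·(-1/48) = -0.353553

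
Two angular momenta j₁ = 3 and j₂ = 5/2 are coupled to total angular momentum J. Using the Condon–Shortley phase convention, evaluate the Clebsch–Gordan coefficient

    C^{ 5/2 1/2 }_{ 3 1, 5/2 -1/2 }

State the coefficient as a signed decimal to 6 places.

√[6·3!3!2!/9! · 4!2!2!3!3!2!] = √(288/35)
  +(−1)^0/∏(0,3,2,2,1,0)! = 1/24  (running 1/24)
  +(−1)^1/∏(1,2,1,1,2,1)! = -1/4  (running -5/24)
  +(−1)^2/∏(2,1,0,0,3,2)! = 1/24  (running -1/6)
⟨..|..⟩ = √(288/35)·(-1/6) = -0.478091

-0.478091  (= −√(8/35))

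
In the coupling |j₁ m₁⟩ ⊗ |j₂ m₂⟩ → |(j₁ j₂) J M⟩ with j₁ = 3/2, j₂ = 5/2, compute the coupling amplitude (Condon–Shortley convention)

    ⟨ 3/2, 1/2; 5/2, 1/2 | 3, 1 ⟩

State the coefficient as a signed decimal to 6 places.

+√(1/60) ≈ +0.129099

√[7·1!2!4!/8! · 2!1!3!2!4!2!] = √(48/5)
  +(−1)^0/∏(0,1,1,3,1,1)! = 1/6  (running 1/6)
  +(−1)^1/∏(1,0,0,2,2,2)! = -1/8  (running 1/24)
⟨..|..⟩ = √(48/5)·(1/24) = +0.129099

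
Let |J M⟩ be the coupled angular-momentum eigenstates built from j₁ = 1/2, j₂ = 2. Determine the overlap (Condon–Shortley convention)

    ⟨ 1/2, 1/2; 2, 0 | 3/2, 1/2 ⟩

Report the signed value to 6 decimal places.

+0.632456  (= +√(2/5))

j₁+j₂−J=1  J+j₁−j₂=0  J−j₁+j₂=3  j₁+j₂+J+1=5
(j₁±m₁, j₂±m₂, J±M) = (1,0,2,2,2,1)
P² = 8/5
sum k=0..0:
  [0] +1/2 = 1/2
S = 1/2
C² = P²·S² = 2/5 ; C = +0.632456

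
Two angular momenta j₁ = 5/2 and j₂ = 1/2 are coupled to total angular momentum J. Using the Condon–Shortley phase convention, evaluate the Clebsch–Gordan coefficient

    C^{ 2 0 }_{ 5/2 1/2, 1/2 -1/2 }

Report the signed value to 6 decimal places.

+√(1/2) ≈ +0.707107

√[5·1!4!0!/6! · 3!2!0!1!2!2!] = √(8)
  +(−1)^0/∏(0,1,2,0,2,0)! = 1/4  (running 1/4)
⟨..|..⟩ = √(8)·(1/4) = +0.707107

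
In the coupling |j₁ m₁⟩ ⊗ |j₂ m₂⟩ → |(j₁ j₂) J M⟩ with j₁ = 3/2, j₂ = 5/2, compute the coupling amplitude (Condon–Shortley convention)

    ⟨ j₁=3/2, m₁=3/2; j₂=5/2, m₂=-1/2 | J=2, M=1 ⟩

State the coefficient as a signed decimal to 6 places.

+0.566947

j₁+j₂−J=2  J+j₁−j₂=1  J−j₁+j₂=3  j₁+j₂+J+1=7
(j₁±m₁, j₂±m₂, J±M) = (3,0,2,3,3,1)
P² = 36/7
sum k=0..0:
  [0] +1/4 = 1/4
S = 1/4
C² = P²·S² = 9/28 ; C = +0.566947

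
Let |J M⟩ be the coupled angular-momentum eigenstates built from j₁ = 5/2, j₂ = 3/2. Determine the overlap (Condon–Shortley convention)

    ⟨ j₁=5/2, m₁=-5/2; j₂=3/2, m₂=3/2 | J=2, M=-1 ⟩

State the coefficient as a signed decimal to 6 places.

+√(5/14) ≈ +0.597614

j₁+j₂−J=2  J+j₁−j₂=3  J−j₁+j₂=1  j₁+j₂+J+1=7
(j₁±m₁, j₂±m₂, J±M) = (0,5,3,0,1,3)
P² = 360/7
sum k=2..2:
  [2] +1/12 = 1/12
S = 1/12
C² = P²·S² = 5/14 ; C = +0.597614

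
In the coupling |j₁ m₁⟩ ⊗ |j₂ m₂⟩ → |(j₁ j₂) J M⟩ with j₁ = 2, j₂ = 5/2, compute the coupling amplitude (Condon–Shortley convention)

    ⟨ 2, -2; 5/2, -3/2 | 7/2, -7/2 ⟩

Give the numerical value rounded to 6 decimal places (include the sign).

−√(4/9) ≈ -0.666667

triangle: 1!×3!×4!/9! = 144/362880
(j±m)!: 0!×4!×1!×4!×0!×7! = 2903040
prefactor² = (2J+1)×Δ×N² = 9216
  k=1: −1/(1!×0!×3!×0!×0!×4!) = -1/144
Σ = -1/144  ⇒  CG² = 9216×(-1/144)² = 4/9
CG = −√(4/9) = -0.666667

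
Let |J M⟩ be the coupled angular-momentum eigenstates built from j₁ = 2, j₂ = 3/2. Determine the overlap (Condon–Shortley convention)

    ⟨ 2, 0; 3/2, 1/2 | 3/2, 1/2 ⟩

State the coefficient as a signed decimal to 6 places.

triangle: 2!·2!·1!/6! = 4/720
(j±m)!: 2!·2!·2!·1!·2!·1! = 16
prefactor² = (2J+1)·Δ·N² = 16/45
  k=1: −1/(1!·1!·1!·1!·1!·0!) = -1
  k=2: +1/(2!·0!·0!·0!·2!·1!) = 1/4
Σ = -3/4  ⇒  CG² = 16/45·(-3/4)² = 1/5
CG = −√(1/5) = -0.447214

−√(1/5) = -0.447214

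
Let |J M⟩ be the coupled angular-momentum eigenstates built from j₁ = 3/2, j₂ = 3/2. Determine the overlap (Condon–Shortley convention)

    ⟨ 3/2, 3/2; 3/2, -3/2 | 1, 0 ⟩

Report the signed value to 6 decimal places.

√[3·2!1!1!/5! · 3!0!0!3!1!1!] = √(9/5)
  +(−1)^0/∏(0,2,0,0,1,1)! = 1/2  (running 1/2)
⟨..|..⟩ = √(9/5)·(1/2) = +0.670820

+√(9/20) ≈ +0.670820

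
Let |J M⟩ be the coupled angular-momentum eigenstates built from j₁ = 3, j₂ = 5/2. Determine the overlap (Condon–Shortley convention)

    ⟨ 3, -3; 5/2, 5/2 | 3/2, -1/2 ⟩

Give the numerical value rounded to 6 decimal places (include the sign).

√[4·4!2!1!/8! · 0!6!5!0!1!2!] = √(5760/7)
  +(−1)^4/∏(4,0,2,1,0,0)! = 1/48  (running 1/48)
⟨..|..⟩ = √(5760/7)·(1/48) = +0.597614

+0.597614  (= +√(5/14))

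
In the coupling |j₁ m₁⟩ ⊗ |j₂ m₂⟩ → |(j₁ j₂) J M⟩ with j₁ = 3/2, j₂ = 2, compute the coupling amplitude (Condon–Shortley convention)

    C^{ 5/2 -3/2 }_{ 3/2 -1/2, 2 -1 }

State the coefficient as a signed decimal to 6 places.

+√(1/35) = +0.169031

√[6·1!2!3!/7! · 1!2!1!3!1!4!] = √(144/35)
  +(−1)^0/∏(0,1,2,1,0,2)! = 1/4  (running 1/4)
  +(−1)^1/∏(1,0,1,0,1,3)! = -1/6  (running 1/12)
⟨..|..⟩ = √(144/35)·(1/12) = +0.169031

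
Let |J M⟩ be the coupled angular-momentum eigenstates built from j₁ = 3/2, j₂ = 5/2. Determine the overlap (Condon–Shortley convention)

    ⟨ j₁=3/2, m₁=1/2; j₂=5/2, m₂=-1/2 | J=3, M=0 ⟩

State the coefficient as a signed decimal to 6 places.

+0.447214

triangle: 1!×2!×4!/8! = 48/40320
(j±m)!: 2!×1!×2!×3!×3!×3! = 864
prefactor² = (2J+1)×Δ×N² = 36/5
  k=0: +1/(0!×1!×1!×2!×1!×2!) = 1/4
  k=1: −1/(1!×0!×0!×1!×2!×3!) = -1/12
Σ = 1/6  ⇒  CG² = 36/5×1/6² = 1/5
CG = +√(1/5) = +0.447214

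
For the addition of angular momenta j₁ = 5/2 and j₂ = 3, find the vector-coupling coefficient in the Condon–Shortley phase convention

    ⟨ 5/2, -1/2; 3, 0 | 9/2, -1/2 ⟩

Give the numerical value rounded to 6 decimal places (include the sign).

−√(10/231) ≈ -0.208063

j₁+j₂−J=1  J+j₁−j₂=4  J−j₁+j₂=5  j₁+j₂+J+1=11
(j₁±m₁, j₂±m₂, J±M) = (2,3,3,3,4,5)
P² = 69120/77
sum k=0..1:
  [0] +1/72 = 1/72
  [1] −1/48 = -1/48
S = -1/144
C² = P²·S² = 10/231 ; C = -0.208063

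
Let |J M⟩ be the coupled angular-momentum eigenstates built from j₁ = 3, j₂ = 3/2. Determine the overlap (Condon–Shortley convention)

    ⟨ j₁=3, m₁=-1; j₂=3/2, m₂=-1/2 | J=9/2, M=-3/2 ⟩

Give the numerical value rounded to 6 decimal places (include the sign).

+√(15/28) ≈ +0.731925

j₁+j₂−J=0  J+j₁−j₂=6  J−j₁+j₂=3  j₁+j₂+J+1=10
(j₁±m₁, j₂±m₂, J±M) = (2,4,1,2,3,6)
P² = 34560/7
sum k=0..0:
  [0] +1/96 = 1/96
S = 1/96
C² = P²·S² = 15/28 ; C = +0.731925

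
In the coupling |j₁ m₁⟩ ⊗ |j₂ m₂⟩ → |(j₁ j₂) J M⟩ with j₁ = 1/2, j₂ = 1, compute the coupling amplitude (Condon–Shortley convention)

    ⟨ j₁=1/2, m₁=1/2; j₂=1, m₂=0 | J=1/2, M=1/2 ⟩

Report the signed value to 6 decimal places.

triangle: 1!*0!*1!/3! = 1/6
(j±m)!: 1!*0!*1!*1!*1!*0! = 1
prefactor² = (2J+1)*Δ*N² = 1/3
  k=0: +1/(0!*1!*0!*1!*0!*0!) = 1
Σ = 1  ⇒  CG² = 1/3*1² = 1/3
CG = +√(1/3) = +0.577350

+0.577350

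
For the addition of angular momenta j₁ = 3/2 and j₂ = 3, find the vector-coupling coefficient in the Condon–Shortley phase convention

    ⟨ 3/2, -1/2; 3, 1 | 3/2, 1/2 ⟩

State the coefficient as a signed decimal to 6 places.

+√(12/35) ≈ +0.585540

√[4·3!0!3!/7! · 1!2!4!2!2!1!] = √(192/35)
  +(−1)^2/∏(2,1,0,2,0,1)! = 1/4  (running 1/4)
⟨..|..⟩ = √(192/35)·(1/4) = +0.585540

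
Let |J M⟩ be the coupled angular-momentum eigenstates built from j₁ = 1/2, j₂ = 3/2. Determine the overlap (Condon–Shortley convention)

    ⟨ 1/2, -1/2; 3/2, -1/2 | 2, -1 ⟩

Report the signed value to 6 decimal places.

+0.866025

triangle: 0!·1!·3!/5! = 6/120
(j±m)!: 0!·1!·1!·2!·1!·3! = 12
prefactor² = (2J+1)·Δ·N² = 3
  k=0: +1/(0!·0!·1!·1!·0!·2!) = 1/2
Σ = 1/2  ⇒  CG² = 3·1/2² = 3/4
CG = +√(3/4) = +0.866025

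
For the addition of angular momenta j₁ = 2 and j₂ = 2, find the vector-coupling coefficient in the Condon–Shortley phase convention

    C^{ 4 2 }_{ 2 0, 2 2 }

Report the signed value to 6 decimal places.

+0.462910

j₁+j₂−J=0  J+j₁−j₂=4  J−j₁+j₂=4  j₁+j₂+J+1=9
(j₁±m₁, j₂±m₂, J±M) = (2,2,4,0,6,2)
P² = 13824/7
sum k=0..0:
  [0] +1/96 = 1/96
S = 1/96
C² = P²·S² = 3/14 ; C = +0.462910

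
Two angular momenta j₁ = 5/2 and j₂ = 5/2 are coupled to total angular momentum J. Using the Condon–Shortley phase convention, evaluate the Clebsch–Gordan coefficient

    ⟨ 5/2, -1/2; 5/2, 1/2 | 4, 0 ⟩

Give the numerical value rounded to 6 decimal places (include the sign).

j₁+j₂−J=1  J+j₁−j₂=4  J−j₁+j₂=4  j₁+j₂+J+1=10
(j₁±m₁, j₂±m₂, J±M) = (2,3,3,2,4,4)
P² = 20736/175
sum k=0..1:
  [0] +1/36 = 1/36
  [1] −1/16 = -1/16
S = -5/144
C² = P²·S² = 1/7 ; C = -0.377964

-0.377964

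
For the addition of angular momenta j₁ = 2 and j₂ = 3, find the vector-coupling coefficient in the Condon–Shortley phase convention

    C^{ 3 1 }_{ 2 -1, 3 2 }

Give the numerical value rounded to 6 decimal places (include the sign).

+0.500000  (= +√(1/4))

j₁+j₂−J=2  J+j₁−j₂=2  J−j₁+j₂=4  j₁+j₂+J+1=9
(j₁±m₁, j₂±m₂, J±M) = (1,3,5,1,4,2)
P² = 64
sum k=1..2:
  [1] −1/48 = -1/48
  [2] +1/12 = 1/12
S = 1/16
C² = P²·S² = 1/4 ; C = +0.500000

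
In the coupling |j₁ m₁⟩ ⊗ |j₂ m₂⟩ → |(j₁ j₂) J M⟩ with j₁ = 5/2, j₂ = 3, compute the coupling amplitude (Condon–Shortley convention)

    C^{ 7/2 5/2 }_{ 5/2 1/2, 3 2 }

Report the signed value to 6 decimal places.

−√(2/63) ≈ -0.178174

√[8·2!3!4!/10! · 3!2!5!1!6!1!] = √(4608/7)
  +(−1)^1/∏(1,1,1,4,2,0)! = -1/48  (running -1/48)
  +(−1)^2/∏(2,0,0,3,3,1)! = 1/72  (running -1/144)
⟨..|..⟩ = √(4608/7)·(-1/144) = -0.178174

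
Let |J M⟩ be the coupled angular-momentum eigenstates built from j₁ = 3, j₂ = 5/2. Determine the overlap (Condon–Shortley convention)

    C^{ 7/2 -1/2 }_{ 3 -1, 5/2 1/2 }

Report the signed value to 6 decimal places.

triangle: 2!×4!×3!/10! = 288/3628800
(j±m)!: 2!×4!×3!×2!×3!×4! = 82944
prefactor² = (2J+1)×Δ×N² = 9216/175
  k=0: +1/(0!×2!×4!×3!×0!×0!) = 1/288
  k=1: −1/(1!×1!×3!×2!×1!×1!) = -1/12
  k=2: +1/(2!×0!×2!×1!×2!×2!) = 1/16
Σ = -5/288  ⇒  CG² = 9216/175×(-5/288)² = 1/63
CG = −√(1/63) = -0.125988

−√(1/63) = -0.125988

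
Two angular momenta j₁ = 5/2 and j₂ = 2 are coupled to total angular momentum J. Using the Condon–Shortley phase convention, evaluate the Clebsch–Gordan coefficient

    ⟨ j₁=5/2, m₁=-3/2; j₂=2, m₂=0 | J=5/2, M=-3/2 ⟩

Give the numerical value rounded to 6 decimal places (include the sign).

j₁+j₂−J=2  J+j₁−j₂=3  J−j₁+j₂=2  j₁+j₂+J+1=8
(j₁±m₁, j₂±m₂, J±M) = (1,4,2,2,1,4)
P² = 288/35
sum k=1..2:
  [1] −1/6 = -1/6
  [2] +1/8 = 1/8
S = -1/24
C² = P²·S² = 1/70 ; C = -0.119523

-0.119523  (= −√(1/70))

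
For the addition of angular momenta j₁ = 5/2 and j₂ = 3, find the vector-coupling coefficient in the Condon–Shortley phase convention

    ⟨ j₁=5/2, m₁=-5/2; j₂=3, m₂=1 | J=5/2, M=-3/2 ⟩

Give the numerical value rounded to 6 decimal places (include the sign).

−√(2/7) ≈ -0.534522

√[6·3!2!3!/9! · 0!5!4!2!1!4!] = √(1152/7)
  +(−1)^3/∏(3,0,2,1,0,2)! = -1/24  (running -1/24)
⟨..|..⟩ = √(1152/7)·(-1/24) = -0.534522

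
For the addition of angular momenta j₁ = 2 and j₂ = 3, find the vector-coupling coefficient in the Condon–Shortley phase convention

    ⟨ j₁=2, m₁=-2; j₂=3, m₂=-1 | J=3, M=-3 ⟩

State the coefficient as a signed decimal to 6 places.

triangle: 2!×2!×4!/9! = 96/362880
(j±m)!: 0!×4!×2!×4!×0!×6! = 829440
prefactor² = (2J+1)×Δ×N² = 1536
  k=2: +1/(2!×0!×2!×0!×0!×4!) = 1/96
Σ = 1/96  ⇒  CG² = 1536×1/96² = 1/6
CG = +√(1/6) = +0.408248

+√(1/6) ≈ +0.408248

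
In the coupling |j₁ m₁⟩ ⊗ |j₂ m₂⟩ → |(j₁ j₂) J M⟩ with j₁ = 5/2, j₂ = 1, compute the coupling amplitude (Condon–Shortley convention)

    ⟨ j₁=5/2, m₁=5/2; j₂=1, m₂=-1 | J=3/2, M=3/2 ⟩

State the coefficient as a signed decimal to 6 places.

+0.816497  (= +√(2/3))

triangle: 2!*3!*0!/6! = 12/720
(j±m)!: 5!*0!*0!*2!*3!*0! = 1440
prefactor² = (2J+1)*Δ*N² = 96
  k=0: +1/(0!*2!*0!*0!*3!*0!) = 1/12
Σ = 1/12  ⇒  CG² = 96*1/12² = 2/3
CG = +√(2/3) = +0.816497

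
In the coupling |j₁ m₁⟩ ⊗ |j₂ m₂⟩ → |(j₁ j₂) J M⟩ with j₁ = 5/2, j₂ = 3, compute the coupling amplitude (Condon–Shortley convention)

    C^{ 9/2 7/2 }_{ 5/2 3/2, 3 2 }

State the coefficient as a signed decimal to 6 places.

−√(1/99) = -0.100504

triangle: 1!*4!*5!/11! = 2880/39916800
(j±m)!: 4!*1!*5!*1!*8!*1! = 116121600
prefactor² = (2J+1)*Δ*N² = 921600/11
  k=0: +1/(0!*1!*1!*5!*3!*0!) = 1/720
  k=1: −1/(1!*0!*0!*4!*4!*1!) = -1/576
Σ = -1/2880  ⇒  CG² = 921600/11*(-1/2880)² = 1/99
CG = −√(1/99) = -0.100504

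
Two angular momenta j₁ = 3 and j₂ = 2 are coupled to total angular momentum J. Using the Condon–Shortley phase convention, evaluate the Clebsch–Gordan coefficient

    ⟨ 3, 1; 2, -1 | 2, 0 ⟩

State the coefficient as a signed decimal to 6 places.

-0.377964

triangle: 3!·3!·1!/8! = 36/40320
(j±m)!: 4!·2!·1!·3!·2!·2! = 1152
prefactor² = (2J+1)·Δ·N² = 36/7
  k=0: +1/(0!·3!·2!·1!·1!·0!) = 1/12
  k=1: −1/(1!·2!·1!·0!·2!·1!) = -1/4
Σ = -1/6  ⇒  CG² = 36/7·(-1/6)² = 1/7
CG = −√(1/7) = -0.377964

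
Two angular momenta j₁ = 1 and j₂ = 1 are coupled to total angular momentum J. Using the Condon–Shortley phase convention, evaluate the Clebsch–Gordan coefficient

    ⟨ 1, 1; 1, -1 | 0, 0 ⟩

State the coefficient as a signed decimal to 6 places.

+0.577350  (= +√(1/3))

√[1·2!0!0!/3! · 2!0!0!2!0!0!] = √(4/3)
  +(−1)^0/∏(0,2,0,0,0,0)! = 1/2  (running 1/2)
⟨..|..⟩ = √(4/3)·(1/2) = +0.577350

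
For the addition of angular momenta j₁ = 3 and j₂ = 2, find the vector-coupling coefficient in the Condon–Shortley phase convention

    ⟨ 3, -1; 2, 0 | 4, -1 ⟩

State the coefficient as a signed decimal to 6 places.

−√(3/28) ≈ -0.327327

√[9·1!5!3!/10! · 2!4!2!2!3!5!] = √(1728/7)
  +(−1)^0/∏(0,1,4,2,1,1)! = 1/48  (running 1/48)
  +(−1)^1/∏(1,0,3,1,2,2)! = -1/24  (running -1/48)
⟨..|..⟩ = √(1728/7)·(-1/48) = -0.327327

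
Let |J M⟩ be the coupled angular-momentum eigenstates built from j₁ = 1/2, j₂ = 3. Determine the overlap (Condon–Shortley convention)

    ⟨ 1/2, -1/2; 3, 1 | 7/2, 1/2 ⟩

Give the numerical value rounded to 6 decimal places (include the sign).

+√(3/7) ≈ +0.654654

j₁+j₂−J=0  J+j₁−j₂=1  J−j₁+j₂=6  j₁+j₂+J+1=8
(j₁±m₁, j₂±m₂, J±M) = (0,1,4,2,4,3)
P² = 6912/7
sum k=0..0:
  [0] +1/48 = 1/48
S = 1/48
C² = P²·S² = 3/7 ; C = +0.654654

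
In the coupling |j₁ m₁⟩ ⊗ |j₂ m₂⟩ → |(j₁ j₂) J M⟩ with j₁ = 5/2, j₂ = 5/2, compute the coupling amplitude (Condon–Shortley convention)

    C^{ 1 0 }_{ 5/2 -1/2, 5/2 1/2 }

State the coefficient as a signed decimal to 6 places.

j₁+j₂−J=4  J+j₁−j₂=1  J−j₁+j₂=1  j₁+j₂+J+1=7
(j₁±m₁, j₂±m₂, J±M) = (2,3,3,2,1,1)
P² = 72/35
sum k=2..3:
  [2] +1/4 = 1/4
  [3] −1/6 = -1/6
S = 1/12
C² = P²·S² = 1/70 ; C = +0.119523

+0.119523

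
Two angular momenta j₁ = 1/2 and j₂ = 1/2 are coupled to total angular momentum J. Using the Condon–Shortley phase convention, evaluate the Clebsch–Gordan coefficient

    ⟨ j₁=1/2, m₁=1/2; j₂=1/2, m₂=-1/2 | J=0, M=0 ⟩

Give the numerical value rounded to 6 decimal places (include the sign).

+√(1/2) ≈ +0.707107

√[1·1!0!0!/2! · 1!0!0!1!0!0!] = √(1/2)
  +(−1)^0/∏(0,1,0,0,0,0)! = 1  (running 1)
⟨..|..⟩ = √(1/2)·(1) = +0.707107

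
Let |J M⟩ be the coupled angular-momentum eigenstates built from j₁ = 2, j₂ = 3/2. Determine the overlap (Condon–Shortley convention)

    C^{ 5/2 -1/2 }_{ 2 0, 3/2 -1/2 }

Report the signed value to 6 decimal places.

triangle: 1!·3!·2!/7! = 12/5040
(j±m)!: 2!·2!·1!·2!·2!·3! = 96
prefactor² = (2J+1)·Δ·N² = 48/35
  k=0: +1/(0!·1!·2!·1!·1!·1!) = 1/2
  k=1: −1/(1!·0!·1!·0!·2!·2!) = -1/4
Σ = 1/4  ⇒  CG² = 48/35·1/4² = 3/35
CG = +√(3/35) = +0.292770

+√(3/35) ≈ +0.292770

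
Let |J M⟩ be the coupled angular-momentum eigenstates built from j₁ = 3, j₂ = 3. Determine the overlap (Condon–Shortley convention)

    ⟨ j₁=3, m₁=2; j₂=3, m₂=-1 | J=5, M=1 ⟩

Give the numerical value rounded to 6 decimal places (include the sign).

+√(9/28) = +0.566947

triangle: 1!·5!·5!/12! = 14400/479001600
(j±m)!: 5!·1!·2!·4!·6!·4! = 99532800
prefactor² = (2J+1)·Δ·N² = 230400/7
  k=0: +1/(0!·1!·1!·2!·4!·3!) = 1/288
  k=1: −1/(1!·0!·0!·1!·5!·4!) = -1/2880
Σ = 1/320  ⇒  CG² = 230400/7·1/320² = 9/28
CG = +√(9/28) = +0.566947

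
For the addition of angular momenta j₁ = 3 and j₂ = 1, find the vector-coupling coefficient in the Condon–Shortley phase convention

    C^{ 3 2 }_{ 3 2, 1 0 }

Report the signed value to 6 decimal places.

+√(1/3) ≈ +0.577350

j₁+j₂−J=1  J+j₁−j₂=5  J−j₁+j₂=1  j₁+j₂+J+1=8
(j₁±m₁, j₂±m₂, J±M) = (5,1,1,1,5,1)
P² = 300
sum k=0..1:
  [0] +1/24 = 1/24
  [1] −1/120 = -1/120
S = 1/30
C² = P²·S² = 1/3 ; C = +0.577350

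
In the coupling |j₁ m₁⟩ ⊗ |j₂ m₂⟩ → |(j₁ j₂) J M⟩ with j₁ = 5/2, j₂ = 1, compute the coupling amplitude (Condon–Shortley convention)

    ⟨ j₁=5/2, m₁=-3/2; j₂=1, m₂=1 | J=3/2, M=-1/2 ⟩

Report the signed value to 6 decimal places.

+0.632456  (= +√(2/5))

√[4·2!3!0!/6! · 1!4!2!0!1!2!] = √(32/5)
  +(−1)^2/∏(2,0,2,0,1,0)! = 1/4  (running 1/4)
⟨..|..⟩ = √(32/5)·(1/4) = +0.632456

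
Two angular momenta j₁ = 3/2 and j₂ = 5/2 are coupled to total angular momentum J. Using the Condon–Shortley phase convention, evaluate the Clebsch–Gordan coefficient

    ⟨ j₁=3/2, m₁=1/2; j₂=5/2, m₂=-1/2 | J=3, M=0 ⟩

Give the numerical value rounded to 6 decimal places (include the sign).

+√(1/5) ≈ +0.447214

√[7·1!2!4!/8! · 2!1!2!3!3!3!] = √(36/5)
  +(−1)^0/∏(0,1,1,2,1,2)! = 1/4  (running 1/4)
  +(−1)^1/∏(1,0,0,1,2,3)! = -1/12  (running 1/6)
⟨..|..⟩ = √(36/5)·(1/6) = +0.447214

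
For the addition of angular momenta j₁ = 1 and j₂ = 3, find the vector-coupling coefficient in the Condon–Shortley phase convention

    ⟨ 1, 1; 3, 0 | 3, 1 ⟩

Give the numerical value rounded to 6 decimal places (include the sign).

j₁+j₂−J=1  J+j₁−j₂=1  J−j₁+j₂=5  j₁+j₂+J+1=8
(j₁±m₁, j₂±m₂, J±M) = (2,0,3,3,4,2)
P² = 72
sum k=0..0:
  [0] +1/12 = 1/12
S = 1/12
C² = P²·S² = 1/2 ; C = +0.707107

+√(1/2) = +0.707107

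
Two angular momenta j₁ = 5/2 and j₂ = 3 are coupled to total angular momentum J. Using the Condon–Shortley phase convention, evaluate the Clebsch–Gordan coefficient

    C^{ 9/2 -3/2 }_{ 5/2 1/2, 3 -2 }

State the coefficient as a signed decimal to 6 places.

+0.604815

j₁+j₂−J=1  J+j₁−j₂=4  J−j₁+j₂=5  j₁+j₂+J+1=11
(j₁±m₁, j₂±m₂, J±M) = (3,2,1,5,3,6)
P² = 345600/77
sum k=0..1:
  [0] +1/96 = 1/96
  [1] −1/720 = -1/720
S = 13/1440
C² = P²·S² = 169/462 ; C = +0.604815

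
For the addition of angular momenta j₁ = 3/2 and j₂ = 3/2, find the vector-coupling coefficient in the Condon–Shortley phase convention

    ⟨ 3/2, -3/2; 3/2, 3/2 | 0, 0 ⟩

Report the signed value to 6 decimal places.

√[1·3!0!0!/4! · 0!3!3!0!0!0!] = √(9)
  +(−1)^3/∏(3,0,0,0,0,0)! = -1/6  (running -1/6)
⟨..|..⟩ = √(9)·(-1/6) = -0.500000

−√(1/4) = -0.500000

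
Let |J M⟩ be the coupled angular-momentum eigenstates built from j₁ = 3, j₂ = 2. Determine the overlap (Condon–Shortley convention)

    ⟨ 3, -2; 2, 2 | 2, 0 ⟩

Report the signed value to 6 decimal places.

triangle: 3!×3!×1!/8! = 36/40320
(j±m)!: 1!×5!×4!×0!×2!×2! = 11520
prefactor² = (2J+1)×Δ×N² = 360/7
  k=3: −1/(3!×0!×2!×1!×1!×0!) = -1/12
Σ = -1/12  ⇒  CG² = 360/7×(-1/12)² = 5/14
CG = −√(5/14) = -0.597614

−√(5/14) ≈ -0.597614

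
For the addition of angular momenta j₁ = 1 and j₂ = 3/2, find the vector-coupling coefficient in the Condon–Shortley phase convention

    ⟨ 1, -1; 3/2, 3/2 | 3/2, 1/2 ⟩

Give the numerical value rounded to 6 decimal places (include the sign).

triangle: 1!*1!*2!/5! = 2/120
(j±m)!: 0!*2!*3!*0!*2!*1! = 24
prefactor² = (2J+1)*Δ*N² = 8/5
  k=1: −1/(1!*0!*1!*2!*0!*0!) = -1/2
Σ = -1/2  ⇒  CG² = 8/5*(-1/2)² = 2/5
CG = −√(2/5) = -0.632456

-0.632456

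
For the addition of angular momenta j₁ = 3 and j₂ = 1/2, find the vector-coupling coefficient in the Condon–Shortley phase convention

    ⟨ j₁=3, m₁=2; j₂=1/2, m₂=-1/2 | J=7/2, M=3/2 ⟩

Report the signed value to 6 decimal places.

+0.534522  (= +√(2/7))

√[8·0!6!1!/8! · 5!1!0!1!5!2!] = √(28800/7)
  +(−1)^0/∏(0,0,1,0,5,1)! = 1/120  (running 1/120)
⟨..|..⟩ = √(28800/7)·(1/120) = +0.534522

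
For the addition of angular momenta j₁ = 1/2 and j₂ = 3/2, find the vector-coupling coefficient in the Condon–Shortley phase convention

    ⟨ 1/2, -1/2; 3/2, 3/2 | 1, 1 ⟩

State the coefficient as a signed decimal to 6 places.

-0.866025  (= −√(3/4))

√[3·1!0!2!/4! · 0!1!3!0!2!0!] = √(3)
  +(−1)^1/∏(1,0,0,2,0,0)! = -1/2  (running -1/2)
⟨..|..⟩ = √(3)·(-1/2) = -0.866025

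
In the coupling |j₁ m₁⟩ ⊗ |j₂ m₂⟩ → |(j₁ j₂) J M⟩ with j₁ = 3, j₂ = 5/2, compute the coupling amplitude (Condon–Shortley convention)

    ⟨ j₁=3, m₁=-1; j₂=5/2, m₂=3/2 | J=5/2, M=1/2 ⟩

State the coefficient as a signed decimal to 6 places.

+0.169031  (= +√(1/35))

j₁+j₂−J=3  J+j₁−j₂=3  J−j₁+j₂=2  j₁+j₂+J+1=9
(j₁±m₁, j₂±m₂, J±M) = (2,4,4,1,3,2)
P² = 576/35
sum k=2..3:
  [2] +1/8 = 1/8
  [3] −1/12 = -1/12
S = 1/24
C² = P²·S² = 1/35 ; C = +0.169031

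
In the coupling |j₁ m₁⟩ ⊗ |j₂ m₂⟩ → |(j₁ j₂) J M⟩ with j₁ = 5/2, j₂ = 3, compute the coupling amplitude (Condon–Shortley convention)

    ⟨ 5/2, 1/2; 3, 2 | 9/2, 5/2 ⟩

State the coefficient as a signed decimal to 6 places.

-0.497468

√[10·1!4!5!/11! · 3!2!5!1!7!2!] = √(115200/11)
  +(−1)^0/∏(0,1,2,5,2,0)! = 1/480  (running 1/480)
  +(−1)^1/∏(1,0,1,4,3,1)! = -1/144  (running -7/1440)
⟨..|..⟩ = √(115200/11)·(-7/1440) = -0.497468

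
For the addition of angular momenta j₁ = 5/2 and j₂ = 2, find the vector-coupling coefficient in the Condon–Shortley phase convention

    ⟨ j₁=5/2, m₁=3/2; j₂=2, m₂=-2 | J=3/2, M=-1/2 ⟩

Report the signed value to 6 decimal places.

j₁+j₂−J=3  J+j₁−j₂=2  J−j₁+j₂=1  j₁+j₂+J+1=7
(j₁±m₁, j₂±m₂, J±M) = (4,1,0,4,1,2)
P² = 384/35
sum k=0..0:
  [0] +1/6 = 1/6
S = 1/6
C² = P²·S² = 32/105 ; C = +0.552052

+√(32/105) = +0.552052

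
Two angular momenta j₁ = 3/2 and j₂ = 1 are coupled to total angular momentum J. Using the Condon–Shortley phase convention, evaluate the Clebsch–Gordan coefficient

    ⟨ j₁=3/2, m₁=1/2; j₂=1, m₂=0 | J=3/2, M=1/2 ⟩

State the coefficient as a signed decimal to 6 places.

√[4·1!2!1!/5! · 2!1!1!1!2!1!] = √(4/15)
  +(−1)^0/∏(0,1,1,1,1,0)! = 1  (running 1)
  +(−1)^1/∏(1,0,0,0,2,1)! = -1/2  (running 1/2)
⟨..|..⟩ = √(4/15)·(1/2) = +0.258199

+0.258199  (= +√(1/15))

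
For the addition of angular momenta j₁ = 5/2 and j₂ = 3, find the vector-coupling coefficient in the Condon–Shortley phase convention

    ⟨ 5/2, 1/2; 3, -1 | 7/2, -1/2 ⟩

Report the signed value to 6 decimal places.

-0.125988  (= −√(1/63))

triangle: 2!·3!·4!/10! = 288/3628800
(j±m)!: 3!·2!·2!·4!·3!·4! = 82944
prefactor² = (2J+1)·Δ·N² = 9216/175
  k=0: +1/(0!·2!·2!·2!·1!·2!) = 1/16
  k=1: −1/(1!·1!·1!·1!·2!·3!) = -1/12
  k=2: +1/(2!·0!·0!·0!·3!·4!) = 1/288
Σ = -5/288  ⇒  CG² = 9216/175·(-5/288)² = 1/63
CG = −√(1/63) = -0.125988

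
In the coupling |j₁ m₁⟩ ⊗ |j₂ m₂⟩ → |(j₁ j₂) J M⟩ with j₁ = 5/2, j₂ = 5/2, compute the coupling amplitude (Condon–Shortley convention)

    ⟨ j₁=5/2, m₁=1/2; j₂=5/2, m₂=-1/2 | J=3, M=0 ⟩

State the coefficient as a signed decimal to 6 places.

−√(4/45) ≈ -0.298142

√[7·2!3!3!/9! · 3!2!2!3!3!3!] = √(36/5)
  +(−1)^0/∏(0,2,2,2,1,1)! = 1/8  (running 1/8)
  +(−1)^1/∏(1,1,1,1,2,2)! = -1/4  (running -1/8)
  +(−1)^2/∏(2,0,0,0,3,3)! = 1/72  (running -1/9)
⟨..|..⟩ = √(36/5)·(-1/9) = -0.298142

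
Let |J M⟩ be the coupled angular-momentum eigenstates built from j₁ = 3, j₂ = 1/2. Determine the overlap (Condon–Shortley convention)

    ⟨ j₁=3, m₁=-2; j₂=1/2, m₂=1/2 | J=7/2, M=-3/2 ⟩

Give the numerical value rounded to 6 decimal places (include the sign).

+0.534522

triangle: 0!·6!·1!/8! = 720/40320
(j±m)!: 1!·5!·1!·0!·2!·5! = 28800
prefactor² = (2J+1)·Δ·N² = 28800/7
  k=0: +1/(0!·0!·5!·1!·1!·0!) = 1/120
Σ = 1/120  ⇒  CG² = 28800/7·1/120² = 2/7
CG = +√(2/7) = +0.534522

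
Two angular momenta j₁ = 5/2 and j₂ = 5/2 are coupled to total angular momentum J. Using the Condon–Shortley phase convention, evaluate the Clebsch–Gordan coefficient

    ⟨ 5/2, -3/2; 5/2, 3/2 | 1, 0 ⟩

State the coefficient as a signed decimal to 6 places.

−√(9/70) = -0.358569

√[3·4!1!1!/7! · 1!4!4!1!1!1!] = √(288/35)
  +(−1)^3/∏(3,1,1,1,0,0)! = -1/6  (running -1/6)
  +(−1)^4/∏(4,0,0,0,1,1)! = 1/24  (running -1/8)
⟨..|..⟩ = √(288/35)·(-1/8) = -0.358569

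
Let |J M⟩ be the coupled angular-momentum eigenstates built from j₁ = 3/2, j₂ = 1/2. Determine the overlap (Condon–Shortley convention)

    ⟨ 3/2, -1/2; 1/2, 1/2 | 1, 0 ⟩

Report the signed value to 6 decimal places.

j₁+j₂−J=1  J+j₁−j₂=2  J−j₁+j₂=0  j₁+j₂+J+1=4
(j₁±m₁, j₂±m₂, J±M) = (1,2,1,0,1,1)
P² = 1/2
sum k=1..1:
  [1] −1/1 = -1
S = -1
C² = P²·S² = 1/2 ; C = -0.707107

−√(1/2) = -0.707107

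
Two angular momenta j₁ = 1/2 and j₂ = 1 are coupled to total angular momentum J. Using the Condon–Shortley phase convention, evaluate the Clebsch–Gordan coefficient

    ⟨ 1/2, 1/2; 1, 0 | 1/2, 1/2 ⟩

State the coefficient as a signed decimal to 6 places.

√[2·1!0!1!/3! · 1!0!1!1!1!0!] = √(1/3)
  +(−1)^0/∏(0,1,0,1,0,0)! = 1  (running 1)
⟨..|..⟩ = √(1/3)·(1) = +0.577350

+0.577350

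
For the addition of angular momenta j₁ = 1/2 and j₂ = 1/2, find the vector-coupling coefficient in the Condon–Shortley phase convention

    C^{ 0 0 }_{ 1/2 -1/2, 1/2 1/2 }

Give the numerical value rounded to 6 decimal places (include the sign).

j₁+j₂−J=1  J+j₁−j₂=0  J−j₁+j₂=0  j₁+j₂+J+1=2
(j₁±m₁, j₂±m₂, J±M) = (0,1,1,0,0,0)
P² = 1/2
sum k=1..1:
  [1] −1/1 = -1
S = -1
C² = P²·S² = 1/2 ; C = -0.707107

−√(1/2) ≈ -0.707107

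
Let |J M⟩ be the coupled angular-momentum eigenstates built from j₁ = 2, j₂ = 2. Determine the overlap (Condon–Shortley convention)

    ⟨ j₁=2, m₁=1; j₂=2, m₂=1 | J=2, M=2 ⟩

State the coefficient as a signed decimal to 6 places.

−√(3/7) ≈ -0.654654

j₁+j₂−J=2  J+j₁−j₂=2  J−j₁+j₂=2  j₁+j₂+J+1=7
(j₁±m₁, j₂±m₂, J±M) = (3,1,3,1,4,0)
P² = 48/7
sum k=1..1:
  [1] −1/4 = -1/4
S = -1/4
C² = P²·S² = 3/7 ; C = -0.654654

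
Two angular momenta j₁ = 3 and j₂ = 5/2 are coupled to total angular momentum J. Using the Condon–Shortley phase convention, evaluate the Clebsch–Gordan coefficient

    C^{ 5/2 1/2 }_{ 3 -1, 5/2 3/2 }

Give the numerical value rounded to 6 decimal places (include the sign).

√[6·3!3!2!/9! · 2!4!4!1!3!2!] = √(576/35)
  +(−1)^2/∏(2,1,2,2,1,0)! = 1/8  (running 1/8)
  +(−1)^3/∏(3,0,1,1,2,1)! = -1/12  (running 1/24)
⟨..|..⟩ = √(576/35)·(1/24) = +0.169031

+0.169031  (= +√(1/35))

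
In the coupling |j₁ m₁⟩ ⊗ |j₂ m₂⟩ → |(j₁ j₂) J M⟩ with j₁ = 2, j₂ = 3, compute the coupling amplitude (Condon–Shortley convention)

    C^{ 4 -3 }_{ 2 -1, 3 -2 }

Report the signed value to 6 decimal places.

triangle: 1!×3!×5!/10! = 720/3628800
(j±m)!: 1!×3!×1!×5!×1!×7! = 3628800
prefactor² = (2J+1)×Δ×N² = 6480
  k=0: +1/(0!×1!×3!×1!×0!×4!) = 1/144
  k=1: −1/(1!×0!×2!×0!×1!×5!) = -1/240
Σ = 1/360  ⇒  CG² = 6480×1/360² = 1/20
CG = +√(1/20) = +0.223607

+0.223607  (= +√(1/20))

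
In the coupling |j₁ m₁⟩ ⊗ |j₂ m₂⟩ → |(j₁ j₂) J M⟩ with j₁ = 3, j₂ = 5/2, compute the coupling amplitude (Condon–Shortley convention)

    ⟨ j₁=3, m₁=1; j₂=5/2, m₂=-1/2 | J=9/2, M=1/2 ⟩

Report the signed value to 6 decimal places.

+0.480500  (= +√(160/693))

√[10·1!5!4!/11! · 4!2!2!3!5!4!] = √(92160/77)
  +(−1)^0/∏(0,1,2,2,3,2)! = 1/48  (running 1/48)
  +(−1)^1/∏(1,0,1,1,4,3)! = -1/144  (running 1/72)
⟨..|..⟩ = √(92160/77)·(1/72) = +0.480500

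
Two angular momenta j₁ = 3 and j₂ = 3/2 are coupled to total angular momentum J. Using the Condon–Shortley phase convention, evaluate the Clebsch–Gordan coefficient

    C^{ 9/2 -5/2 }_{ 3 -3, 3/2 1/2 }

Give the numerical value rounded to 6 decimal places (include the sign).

+√(1/12) ≈ +0.288675

√[10·0!6!3!/10! · 0!6!2!1!2!7!] = √(172800)
  +(−1)^0/∏(0,0,6,2,0,1)! = 1/1440  (running 1/1440)
⟨..|..⟩ = √(172800)·(1/1440) = +0.288675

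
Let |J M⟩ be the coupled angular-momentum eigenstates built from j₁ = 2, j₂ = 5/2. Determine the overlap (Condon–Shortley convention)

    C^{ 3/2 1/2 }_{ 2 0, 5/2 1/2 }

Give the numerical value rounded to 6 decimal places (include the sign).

√[4·3!1!2!/7! · 2!2!3!2!2!1!] = √(32/35)
  +(−1)^1/∏(1,2,1,2,0,0)! = -1/4  (running -1/4)
  +(−1)^2/∏(2,1,0,1,1,1)! = 1/2  (running 1/4)
⟨..|..⟩ = √(32/35)·(1/4) = +0.239046

+0.239046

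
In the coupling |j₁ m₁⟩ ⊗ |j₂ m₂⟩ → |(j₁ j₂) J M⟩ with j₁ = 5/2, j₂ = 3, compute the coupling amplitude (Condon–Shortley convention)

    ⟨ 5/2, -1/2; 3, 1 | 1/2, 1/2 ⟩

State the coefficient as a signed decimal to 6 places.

−√(4/21) = -0.436436

√[2·5!0!1!/7! · 2!3!4!2!1!0!] = √(192/7)
  +(−1)^3/∏(3,2,0,1,0,0)! = -1/12  (running -1/12)
⟨..|..⟩ = √(192/7)·(-1/12) = -0.436436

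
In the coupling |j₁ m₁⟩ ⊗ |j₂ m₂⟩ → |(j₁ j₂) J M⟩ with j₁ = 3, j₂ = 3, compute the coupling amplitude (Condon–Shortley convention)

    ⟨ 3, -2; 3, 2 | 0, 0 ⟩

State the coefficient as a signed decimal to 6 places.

√[1·6!0!0!/7! · 1!5!5!1!0!0!] = √(14400/7)
  +(−1)^5/∏(5,1,0,0,0,0)! = -1/120  (running -1/120)
⟨..|..⟩ = √(14400/7)·(-1/120) = -0.377964

−√(1/7) = -0.377964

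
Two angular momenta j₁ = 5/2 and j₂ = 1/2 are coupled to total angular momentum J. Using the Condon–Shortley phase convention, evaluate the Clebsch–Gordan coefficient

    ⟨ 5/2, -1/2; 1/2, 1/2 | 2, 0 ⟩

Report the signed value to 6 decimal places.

√[5·1!4!0!/6! · 2!3!1!0!2!2!] = √(8)
  +(−1)^1/∏(1,0,2,0,2,0)! = -1/4  (running -1/4)
⟨..|..⟩ = √(8)·(-1/4) = -0.707107

−√(1/2) = -0.707107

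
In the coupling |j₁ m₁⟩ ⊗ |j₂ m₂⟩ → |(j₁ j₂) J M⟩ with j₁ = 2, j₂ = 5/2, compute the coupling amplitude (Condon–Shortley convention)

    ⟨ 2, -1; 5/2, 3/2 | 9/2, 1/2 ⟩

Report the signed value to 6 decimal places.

j₁+j₂−J=0  J+j₁−j₂=4  J−j₁+j₂=5  j₁+j₂+J+1=10
(j₁±m₁, j₂±m₂, J±M) = (1,3,4,1,5,4)
P² = 23040/7
sum k=0..0:
  [0] +1/144 = 1/144
S = 1/144
C² = P²·S² = 10/63 ; C = +0.398410

+√(10/63) ≈ +0.398410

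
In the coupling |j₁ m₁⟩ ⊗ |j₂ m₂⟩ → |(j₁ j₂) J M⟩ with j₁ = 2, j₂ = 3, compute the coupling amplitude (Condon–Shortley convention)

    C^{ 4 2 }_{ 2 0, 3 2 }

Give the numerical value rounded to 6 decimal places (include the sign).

√[9·1!3!5!/10! · 2!2!5!1!6!2!] = √(8640/7)
  +(−1)^0/∏(0,1,2,5,1,0)! = 1/240  (running 1/240)
  +(−1)^1/∏(1,0,1,4,2,1)! = -1/48  (running -1/60)
⟨..|..⟩ = √(8640/7)·(-1/60) = -0.585540

-0.585540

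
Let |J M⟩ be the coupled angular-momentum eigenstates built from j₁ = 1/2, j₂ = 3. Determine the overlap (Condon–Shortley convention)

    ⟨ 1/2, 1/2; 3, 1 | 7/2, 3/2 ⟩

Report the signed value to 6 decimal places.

+√(5/7) = +0.845154

j₁+j₂−J=0  J+j₁−j₂=1  J−j₁+j₂=6  j₁+j₂+J+1=8
(j₁±m₁, j₂±m₂, J±M) = (1,0,4,2,5,2)
P² = 11520/7
sum k=0..0:
  [0] +1/48 = 1/48
S = 1/48
C² = P²·S² = 5/7 ; C = +0.845154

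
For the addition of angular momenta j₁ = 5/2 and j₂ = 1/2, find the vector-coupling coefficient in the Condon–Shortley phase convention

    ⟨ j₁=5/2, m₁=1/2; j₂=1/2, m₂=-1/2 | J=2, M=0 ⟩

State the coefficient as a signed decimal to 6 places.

j₁+j₂−J=1  J+j₁−j₂=4  J−j₁+j₂=0  j₁+j₂+J+1=6
(j₁±m₁, j₂±m₂, J±M) = (3,2,0,1,2,2)
P² = 8
sum k=0..0:
  [0] +1/4 = 1/4
S = 1/4
C² = P²·S² = 1/2 ; C = +0.707107

+√(1/2) ≈ +0.707107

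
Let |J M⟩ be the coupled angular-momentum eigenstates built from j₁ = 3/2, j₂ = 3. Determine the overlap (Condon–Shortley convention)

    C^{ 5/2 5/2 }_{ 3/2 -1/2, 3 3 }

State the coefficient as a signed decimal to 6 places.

triangle: 2!×1!×4!/8! = 48/40320
(j±m)!: 1!×2!×6!×0!×5!×0! = 172800
prefactor² = (2J+1)×Δ×N² = 8640/7
  k=2: +1/(2!×0!×0!×4!×1!×0!) = 1/48
Σ = 1/48  ⇒  CG² = 8640/7×1/48² = 15/28
CG = +√(15/28) = +0.731925

+0.731925  (= +√(15/28))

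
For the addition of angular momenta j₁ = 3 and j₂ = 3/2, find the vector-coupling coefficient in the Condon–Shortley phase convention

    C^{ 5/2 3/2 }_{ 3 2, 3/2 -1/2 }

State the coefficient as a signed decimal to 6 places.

j₁+j₂−J=2  J+j₁−j₂=4  J−j₁+j₂=1  j₁+j₂+J+1=8
(j₁±m₁, j₂±m₂, J±M) = (5,1,1,2,4,1)
P² = 288/7
sum k=0..1:
  [0] +1/12 = 1/12
  [1] −1/24 = -1/24
S = 1/24
C² = P²·S² = 1/14 ; C = +0.267261

+0.267261  (= +√(1/14))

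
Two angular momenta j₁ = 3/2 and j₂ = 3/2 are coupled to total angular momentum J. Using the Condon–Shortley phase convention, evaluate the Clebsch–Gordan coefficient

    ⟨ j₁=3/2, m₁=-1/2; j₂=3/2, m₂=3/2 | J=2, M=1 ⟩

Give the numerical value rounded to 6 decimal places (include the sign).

j₁+j₂−J=1  J+j₁−j₂=2  J−j₁+j₂=2  j₁+j₂+J+1=6
(j₁±m₁, j₂±m₂, J±M) = (1,2,3,0,3,1)
P² = 2
sum k=1..1:
  [1] −1/2 = -1/2
S = -1/2
C² = P²·S² = 1/2 ; C = -0.707107

−√(1/2) = -0.707107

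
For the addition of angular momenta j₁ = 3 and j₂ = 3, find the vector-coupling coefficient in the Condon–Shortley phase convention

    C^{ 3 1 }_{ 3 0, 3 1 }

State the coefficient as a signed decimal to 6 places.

+√(1/6) ≈ +0.408248

triangle: 3!*3!*3!/10! = 216/3628800
(j±m)!: 3!*3!*4!*2!*4!*2! = 82944
prefactor² = (2J+1)*Δ*N² = 864/25
  k=1: −1/(1!*2!*2!*3!*1!*0!) = -1/24
  k=2: +1/(2!*1!*1!*2!*2!*1!) = 1/8
  k=3: −1/(3!*0!*0!*1!*3!*2!) = -1/72
Σ = 5/72  ⇒  CG² = 864/25*5/72² = 1/6
CG = +√(1/6) = +0.408248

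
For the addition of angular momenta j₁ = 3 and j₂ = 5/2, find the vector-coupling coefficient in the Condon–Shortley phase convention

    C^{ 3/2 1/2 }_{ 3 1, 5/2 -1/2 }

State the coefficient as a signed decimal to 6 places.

√[4·4!2!1!/8! · 4!2!2!3!2!1!] = √(192/35)
  +(−1)^1/∏(1,3,1,1,1,0)! = -1/6  (running -1/6)
  +(−1)^2/∏(2,2,0,0,2,1)! = 1/8  (running -1/24)
⟨..|..⟩ = √(192/35)·(-1/24) = -0.097590

-0.097590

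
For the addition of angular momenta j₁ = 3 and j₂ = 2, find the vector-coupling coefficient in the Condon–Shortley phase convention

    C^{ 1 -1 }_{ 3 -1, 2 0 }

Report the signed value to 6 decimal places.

+√(6/35) ≈ +0.414039

triangle: 4!×2!×0!/7! = 48/5040
(j±m)!: 2!×4!×2!×2!×0!×2! = 384
prefactor² = (2J+1)×Δ×N² = 384/35
  k=2: +1/(2!×2!×2!×0!×0!×0!) = 1/8
Σ = 1/8  ⇒  CG² = 384/35×1/8² = 6/35
CG = +√(6/35) = +0.414039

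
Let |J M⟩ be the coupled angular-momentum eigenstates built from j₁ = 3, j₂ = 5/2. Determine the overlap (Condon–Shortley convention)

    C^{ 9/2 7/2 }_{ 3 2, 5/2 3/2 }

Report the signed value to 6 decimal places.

j₁+j₂−J=1  J+j₁−j₂=5  J−j₁+j₂=4  j₁+j₂+J+1=11
(j₁±m₁, j₂±m₂, J±M) = (5,1,4,1,8,1)
P² = 921600/11
sum k=0..1:
  [0] +1/576 = 1/576
  [1] −1/720 = -1/720
S = 1/2880
C² = P²·S² = 1/99 ; C = +0.100504

+0.100504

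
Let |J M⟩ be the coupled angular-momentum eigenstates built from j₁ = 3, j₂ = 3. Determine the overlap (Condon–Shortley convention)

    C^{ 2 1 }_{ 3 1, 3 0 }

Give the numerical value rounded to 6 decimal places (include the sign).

+√(1/42) = +0.154303

j₁+j₂−J=4  J+j₁−j₂=2  J−j₁+j₂=2  j₁+j₂+J+1=9
(j₁±m₁, j₂±m₂, J±M) = (4,2,3,3,3,1)
P² = 96/7
sum k=1..2:
  [1] −1/12 = -1/12
  [2] +1/8 = 1/8
S = 1/24
C² = P²·S² = 1/42 ; C = +0.154303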